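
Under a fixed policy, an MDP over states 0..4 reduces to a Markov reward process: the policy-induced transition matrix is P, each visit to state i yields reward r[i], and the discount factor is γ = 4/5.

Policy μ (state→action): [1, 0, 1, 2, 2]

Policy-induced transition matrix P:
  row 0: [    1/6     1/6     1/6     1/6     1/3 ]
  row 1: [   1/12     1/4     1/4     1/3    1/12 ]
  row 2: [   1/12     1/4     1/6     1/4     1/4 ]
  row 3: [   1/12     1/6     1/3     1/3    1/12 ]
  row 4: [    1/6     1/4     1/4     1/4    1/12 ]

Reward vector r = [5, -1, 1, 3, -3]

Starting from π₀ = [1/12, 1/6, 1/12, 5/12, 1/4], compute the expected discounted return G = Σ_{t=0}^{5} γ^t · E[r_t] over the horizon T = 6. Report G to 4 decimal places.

G = 3.5174

t=0: π = [0.0833, 0.1667, 0.0833, 0.4167, 0.2500], E[r] = 0.8333, γ^t·E[r] = 0.833333, running G = 0.833333
t=1: π = [0.1111, 0.2083, 0.2708, 0.2917, 0.1181], E[r] = 1.1389, γ^t·E[r] = 0.911111, running G = 1.744444
t=2: π = [0.1024, 0.2164, 0.2425, 0.2824, 0.1563], E[r] = 0.9167, γ^t·E[r] = 0.586667, running G = 2.331111
t=3: π = [0.1049, 0.2179, 0.2448, 0.2830, 0.1494], E[r] = 0.9524, γ^t·E[r] = 0.487605, running G = 2.818716
t=4: π = [0.1045, 0.2177, 0.2444, 0.2830, 0.1504], E[r] = 0.9473, γ^t·E[r] = 0.388026, running G = 3.206742
t=5: π = [0.1046, 0.2177, 0.2445, 0.2830, 0.1502], E[r] = 0.9481, γ^t·E[r] = 0.310670, running G = 3.517412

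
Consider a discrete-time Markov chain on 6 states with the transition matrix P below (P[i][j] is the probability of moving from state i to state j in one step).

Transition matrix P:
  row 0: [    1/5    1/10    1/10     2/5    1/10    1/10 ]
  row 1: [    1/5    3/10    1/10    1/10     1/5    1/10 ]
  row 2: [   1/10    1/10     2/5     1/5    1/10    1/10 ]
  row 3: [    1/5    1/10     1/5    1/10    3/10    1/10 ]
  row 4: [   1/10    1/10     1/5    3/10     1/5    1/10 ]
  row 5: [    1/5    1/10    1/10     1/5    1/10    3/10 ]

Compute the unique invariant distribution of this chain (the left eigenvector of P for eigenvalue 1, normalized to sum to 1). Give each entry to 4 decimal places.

Balance equations π_j = Σ_i π_i·P[i][j]:
  π_0 = 1/5·π_0 + 1/5·π_1 + 1/10·π_2 + 1/5·π_3 + 1/10·π_4 + 1/5·π_5
  π_1 = 1/10·π_0 + 3/10·π_1 + 1/10·π_2 + 1/10·π_3 + 1/10·π_4 + 1/10·π_5
  π_2 = 1/10·π_0 + 1/10·π_1 + 2/5·π_2 + 1/5·π_3 + 1/5·π_4 + 1/10·π_5
  π_3 = 2/5·π_0 + 1/10·π_1 + 1/5·π_2 + 1/10·π_3 + 3/10·π_4 + 1/5·π_5
  π_4 = 1/10·π_0 + 1/5·π_1 + 1/10·π_2 + 3/10·π_3 + 1/5·π_4 + 1/10·π_5
  normalize: π_0 + π_1 + π_2 + π_3 + π_4 + π_5 = 1
Solving the linear system gives exactly π = [557/3420, 1/8, 1357/6840, 41/190, 1183/6840, 1/8].

π = [0.1629, 0.1250, 0.1984, 0.2158, 0.1730, 0.1250]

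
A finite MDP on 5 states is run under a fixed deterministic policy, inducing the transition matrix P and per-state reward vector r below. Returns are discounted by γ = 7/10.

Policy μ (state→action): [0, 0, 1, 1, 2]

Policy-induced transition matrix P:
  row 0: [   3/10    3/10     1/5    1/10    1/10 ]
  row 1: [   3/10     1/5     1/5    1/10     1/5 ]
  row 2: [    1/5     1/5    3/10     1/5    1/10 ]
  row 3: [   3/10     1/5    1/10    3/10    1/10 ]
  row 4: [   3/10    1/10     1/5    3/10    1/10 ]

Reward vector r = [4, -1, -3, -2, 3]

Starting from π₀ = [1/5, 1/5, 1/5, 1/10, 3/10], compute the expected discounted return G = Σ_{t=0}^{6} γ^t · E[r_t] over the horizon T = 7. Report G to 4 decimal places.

t=0: π = [0.2000, 0.2000, 0.2000, 0.1000, 0.3000], E[r] = 0.7000, γ^t·E[r] = 0.700000, running G = 0.700000
t=1: π = [0.2800, 0.1900, 0.2100, 0.2000, 0.1200], E[r] = 0.2600, γ^t·E[r] = 0.182000, running G = 0.882000
t=2: π = [0.2790, 0.2160, 0.2010, 0.1850, 0.1190], E[r] = 0.2840, γ^t·E[r] = 0.139160, running G = 1.021160
t=3: π = [0.2799, 0.2160, 0.2016, 0.1809, 0.1216], E[r] = 0.3018, γ^t·E[r] = 0.103517, running G = 1.124677
t=4: π = [0.2798, 0.2158, 0.2021, 0.1807, 0.1216], E[r] = 0.3008, γ^t·E[r] = 0.072222, running G = 1.196899
t=5: π = [0.2798, 0.2158, 0.2021, 0.1807, 0.1216], E[r] = 0.3004, γ^t·E[r] = 0.050481, running G = 1.247380
t=6: π = [0.2798, 0.2158, 0.2021, 0.1807, 0.1216], E[r] = 0.3003, γ^t·E[r] = 0.035330, running G = 1.282710

G = 1.2827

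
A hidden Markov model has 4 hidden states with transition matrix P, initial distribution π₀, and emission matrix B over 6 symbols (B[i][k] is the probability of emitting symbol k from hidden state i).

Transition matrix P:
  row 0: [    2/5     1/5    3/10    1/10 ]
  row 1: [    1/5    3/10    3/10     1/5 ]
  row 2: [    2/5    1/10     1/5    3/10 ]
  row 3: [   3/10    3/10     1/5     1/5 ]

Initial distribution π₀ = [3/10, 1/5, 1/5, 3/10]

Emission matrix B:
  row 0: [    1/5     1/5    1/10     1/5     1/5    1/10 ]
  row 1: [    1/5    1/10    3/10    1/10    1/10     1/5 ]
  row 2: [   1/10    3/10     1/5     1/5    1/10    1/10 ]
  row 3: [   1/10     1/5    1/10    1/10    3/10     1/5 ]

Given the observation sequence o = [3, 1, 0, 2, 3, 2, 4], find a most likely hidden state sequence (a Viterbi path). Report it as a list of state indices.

t=0: δ = [6.000e-02, 2.000e-02, 4.000e-02, 3.000e-02]  (obs o_0=3)
t=1: δ = [4.800e-03, 1.200e-03, 5.400e-03, 2.400e-03]  ψ = [0, 0, 0, 2]  (obs o_1=1)
t=2: δ = [4.320e-04, 1.920e-04, 1.440e-04, 1.620e-04]  ψ = [2, 0, 0, 2]  (obs o_2=0)
t=3: δ = [1.728e-05, 2.592e-05, 2.592e-05, 4.320e-06]  ψ = [0, 0, 0, 0]  (obs o_3=2)
t=4: δ = [2.074e-06, 7.776e-07, 1.555e-06, 7.776e-07]  ψ = [2, 1, 1, 2]  (obs o_4=3)
t=5: δ = [8.294e-08, 1.244e-07, 1.244e-07, 4.666e-08]  ψ = [0, 0, 0, 2]  (obs o_5=2)
t=6: δ = [9.953e-09, 3.732e-09, 3.732e-09, 1.120e-08]  ψ = [2, 1, 1, 2]  (obs o_6=4)
backtrack: best end state = 3; path = [0, 2, 0, 2, 0, 2, 3]

path = [0, 2, 0, 2, 0, 2, 3]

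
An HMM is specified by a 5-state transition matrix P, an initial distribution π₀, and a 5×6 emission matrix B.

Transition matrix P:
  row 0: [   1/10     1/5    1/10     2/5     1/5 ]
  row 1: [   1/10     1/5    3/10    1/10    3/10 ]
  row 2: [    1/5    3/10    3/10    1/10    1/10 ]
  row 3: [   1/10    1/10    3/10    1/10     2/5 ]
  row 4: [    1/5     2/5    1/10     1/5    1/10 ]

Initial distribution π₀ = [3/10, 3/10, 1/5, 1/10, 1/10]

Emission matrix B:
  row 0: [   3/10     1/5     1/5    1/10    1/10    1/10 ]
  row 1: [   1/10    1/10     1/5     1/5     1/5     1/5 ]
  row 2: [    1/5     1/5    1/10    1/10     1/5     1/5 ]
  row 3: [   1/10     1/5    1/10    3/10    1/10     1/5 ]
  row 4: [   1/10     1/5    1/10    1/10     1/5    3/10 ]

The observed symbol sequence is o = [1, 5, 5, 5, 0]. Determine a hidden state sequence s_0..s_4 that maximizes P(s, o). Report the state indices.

path = [0, 3, 4, 1, 2]

t=0: δ = [6.000e-02, 3.000e-02, 4.000e-02, 2.000e-02, 2.000e-02]  (obs o_0=1)
t=1: δ = [8.000e-04, 2.400e-03, 2.400e-03, 4.800e-03, 3.600e-03]  ψ = [2, 0, 2, 0, 0]  (obs o_1=5)
t=2: δ = [7.200e-05, 2.880e-04, 2.880e-04, 1.440e-04, 5.760e-04]  ψ = [4, 4, 3, 4, 3]  (obs o_2=5)
t=3: δ = [1.152e-05, 4.608e-05, 1.728e-05, 2.304e-05, 2.592e-05]  ψ = [4, 4, 1, 4, 1]  (obs o_3=5)
t=4: δ = [1.555e-06, 1.037e-06, 2.765e-06, 5.184e-07, 1.382e-06]  ψ = [4, 4, 1, 4, 1]  (obs o_4=0)
backtrack: best end state = 2; path = [0, 3, 4, 1, 2]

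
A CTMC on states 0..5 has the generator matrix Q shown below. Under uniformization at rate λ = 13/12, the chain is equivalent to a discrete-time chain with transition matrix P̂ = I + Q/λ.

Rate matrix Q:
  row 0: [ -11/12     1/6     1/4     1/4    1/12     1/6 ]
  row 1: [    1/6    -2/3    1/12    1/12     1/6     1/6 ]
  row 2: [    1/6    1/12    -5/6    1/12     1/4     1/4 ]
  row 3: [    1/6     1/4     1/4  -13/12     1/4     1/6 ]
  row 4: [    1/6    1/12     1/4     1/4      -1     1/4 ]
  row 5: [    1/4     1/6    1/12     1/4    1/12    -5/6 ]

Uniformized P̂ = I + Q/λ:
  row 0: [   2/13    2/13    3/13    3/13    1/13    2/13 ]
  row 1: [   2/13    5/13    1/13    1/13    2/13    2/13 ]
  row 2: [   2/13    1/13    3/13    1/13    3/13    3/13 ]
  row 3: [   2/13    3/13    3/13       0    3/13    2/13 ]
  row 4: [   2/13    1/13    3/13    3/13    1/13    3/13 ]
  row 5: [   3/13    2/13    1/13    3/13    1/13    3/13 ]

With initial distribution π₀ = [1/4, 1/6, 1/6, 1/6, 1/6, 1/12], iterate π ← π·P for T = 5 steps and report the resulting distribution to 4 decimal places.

π = [0.1687, 0.1830, 0.1730, 0.1430, 0.1396, 0.1927]

t=0: π = [0.2500, 0.1667, 0.1667, 0.1667, 0.1667, 0.0833]
t=1: π = [0.1603, 0.1795, 0.1923, 0.1410, 0.1410, 0.1859]
t=2: π = [0.1681, 0.1805, 0.1746, 0.1410, 0.1420, 0.1938]
t=3: π = [0.1688, 0.1820, 0.1732, 0.1436, 0.1394, 0.1931]
t=4: π = [0.1687, 0.1828, 0.1731, 0.1430, 0.1397, 0.1927]
t=5: π = [0.1687, 0.1830, 0.1730, 0.1430, 0.1396, 0.1927]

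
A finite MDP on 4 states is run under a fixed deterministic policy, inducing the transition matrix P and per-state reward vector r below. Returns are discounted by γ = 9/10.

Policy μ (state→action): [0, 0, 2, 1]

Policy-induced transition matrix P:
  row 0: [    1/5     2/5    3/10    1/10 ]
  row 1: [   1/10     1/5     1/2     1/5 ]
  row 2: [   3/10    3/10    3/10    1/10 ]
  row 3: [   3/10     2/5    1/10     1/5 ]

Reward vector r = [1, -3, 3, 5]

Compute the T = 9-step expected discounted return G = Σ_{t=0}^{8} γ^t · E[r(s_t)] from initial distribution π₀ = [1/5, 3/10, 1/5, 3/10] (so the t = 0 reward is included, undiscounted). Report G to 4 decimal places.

G = 6.5907

t=0: π = [0.2000, 0.3000, 0.2000, 0.3000], E[r] = 1.4000, γ^t·E[r] = 1.400000, running G = 1.400000
t=1: π = [0.2200, 0.3200, 0.3000, 0.1600], E[r] = 0.9600, γ^t·E[r] = 0.864000, running G = 2.264000
t=2: π = [0.2140, 0.3060, 0.3320, 0.1480], E[r] = 1.0320, γ^t·E[r] = 0.835920, running G = 3.099920
t=3: π = [0.2174, 0.3056, 0.3316, 0.1454], E[r] = 1.0224, γ^t·E[r] = 0.745330, running G = 3.845250
t=4: π = [0.2171, 0.3057, 0.3320, 0.1451], E[r] = 1.0216, γ^t·E[r] = 0.670272, running G = 4.515521
t=5: π = [0.2171, 0.3057, 0.3321, 0.1451], E[r] = 1.0220, γ^t·E[r] = 0.603462, running G = 5.118983
t=6: π = [0.2172, 0.3057, 0.3321, 0.1451], E[r] = 1.0219, γ^t·E[r] = 0.543076, running G = 5.662059
t=7: π = [0.2172, 0.3057, 0.3321, 0.1451], E[r] = 1.0219, γ^t·E[r] = 0.488770, running G = 6.150829
t=8: π = [0.2172, 0.3057, 0.3321, 0.1451], E[r] = 1.0219, γ^t·E[r] = 0.439894, running G = 6.590723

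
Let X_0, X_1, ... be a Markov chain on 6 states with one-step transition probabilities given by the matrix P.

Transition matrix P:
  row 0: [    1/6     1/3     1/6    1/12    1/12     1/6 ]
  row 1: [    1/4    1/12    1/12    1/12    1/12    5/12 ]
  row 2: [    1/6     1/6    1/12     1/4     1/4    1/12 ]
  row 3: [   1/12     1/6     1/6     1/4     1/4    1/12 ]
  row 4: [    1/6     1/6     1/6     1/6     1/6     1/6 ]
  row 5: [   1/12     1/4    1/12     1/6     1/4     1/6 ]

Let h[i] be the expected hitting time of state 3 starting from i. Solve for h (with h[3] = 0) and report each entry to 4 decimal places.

h = [7.4819, 7.4354, 6.2832, 0.0000, 6.8101, 6.8502]

First-step conditioning: h[3] = 0; for i ≠ 3, h[i] = 1 + Σ_k P[i][k]·h[k].
  h[0] = 1 + 1/6·h[0] + 1/3·h[1] + 1/6·h[2] + 1/12·h[4] + 1/6·h[5]
  h[1] = 1 + 1/4·h[0] + 1/12·h[1] + 1/12·h[2] + 1/12·h[4] + 5/12·h[5]
  h[2] = 1 + 1/6·h[0] + 1/6·h[1] + 1/12·h[2] + 1/4·h[4] + 1/12·h[5]
  h[4] = 1 + 1/6·h[0] + 1/6·h[1] + 1/6·h[2] + 1/6·h[4] + 1/6·h[5]
  h[5] = 1 + 1/12·h[0] + 1/4·h[1] + 1/12·h[2] + 1/4·h[4] + 1/6·h[5]
Solving the 5×5 linear system over states ≠ 3 gives exactly h = [77355/10339, 76875/10339, 64962/10339, 0, 70410/10339, 70824/10339] (h[3] = 0 is the target).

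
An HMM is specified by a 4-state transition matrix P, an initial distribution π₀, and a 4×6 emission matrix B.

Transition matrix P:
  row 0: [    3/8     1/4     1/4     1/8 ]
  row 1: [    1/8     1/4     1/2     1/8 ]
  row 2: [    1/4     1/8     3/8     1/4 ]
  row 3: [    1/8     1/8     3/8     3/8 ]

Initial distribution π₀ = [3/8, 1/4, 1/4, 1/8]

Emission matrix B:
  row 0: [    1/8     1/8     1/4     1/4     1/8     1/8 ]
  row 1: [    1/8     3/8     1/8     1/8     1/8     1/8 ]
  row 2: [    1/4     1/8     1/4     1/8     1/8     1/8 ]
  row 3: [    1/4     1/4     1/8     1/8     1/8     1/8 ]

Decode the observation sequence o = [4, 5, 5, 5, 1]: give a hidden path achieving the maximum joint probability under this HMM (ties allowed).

path = [0, 0, 0, 0, 1]

t=0: δ = [4.688e-02, 3.125e-02, 3.125e-02, 1.562e-02]  (obs o_0=4)
t=1: δ = [2.197e-03, 1.465e-03, 1.953e-03, 9.766e-04]  ψ = [0, 0, 1, 2]  (obs o_1=5)
t=2: δ = [1.030e-04, 6.866e-05, 9.155e-05, 6.104e-05]  ψ = [0, 0, 1, 2]  (obs o_2=5)
t=3: δ = [4.828e-06, 3.219e-06, 4.292e-06, 2.861e-06]  ψ = [0, 0, 1, 2]  (obs o_3=5)
t=4: δ = [2.263e-07, 4.526e-07, 2.012e-07, 2.682e-07]  ψ = [0, 0, 1, 2]  (obs o_4=1)
backtrack: best end state = 1; path = [0, 0, 0, 0, 1]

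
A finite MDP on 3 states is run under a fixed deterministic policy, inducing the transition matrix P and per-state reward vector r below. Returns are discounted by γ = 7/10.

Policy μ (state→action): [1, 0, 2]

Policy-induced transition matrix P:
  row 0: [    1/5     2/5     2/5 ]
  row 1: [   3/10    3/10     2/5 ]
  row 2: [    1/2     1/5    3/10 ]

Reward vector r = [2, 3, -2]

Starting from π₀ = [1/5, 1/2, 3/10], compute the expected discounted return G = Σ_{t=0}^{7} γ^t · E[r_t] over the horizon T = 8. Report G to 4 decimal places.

G = 3.0828

t=0: π = [0.2000, 0.5000, 0.3000], E[r] = 1.3000, γ^t·E[r] = 1.300000, running G = 1.300000
t=1: π = [0.3400, 0.2900, 0.3700], E[r] = 0.8100, γ^t·E[r] = 0.567000, running G = 1.867000
t=2: π = [0.3400, 0.2970, 0.3630], E[r] = 0.8450, γ^t·E[r] = 0.414050, running G = 2.281050
t=3: π = [0.3386, 0.2977, 0.3637], E[r] = 0.8429, γ^t·E[r] = 0.289115, running G = 2.570165
t=4: π = [0.3389, 0.2975, 0.3636], E[r] = 0.8430, γ^t·E[r] = 0.202397, running G = 2.772562
t=5: π = [0.3388, 0.2975, 0.3636], E[r] = 0.8430, γ^t·E[r] = 0.141679, running G = 2.914241
t=6: π = [0.3388, 0.2975, 0.3636], E[r] = 0.8430, γ^t·E[r] = 0.099175, running G = 3.013416
t=7: π = [0.3388, 0.2975, 0.3636], E[r] = 0.8430, γ^t·E[r] = 0.069423, running G = 3.082839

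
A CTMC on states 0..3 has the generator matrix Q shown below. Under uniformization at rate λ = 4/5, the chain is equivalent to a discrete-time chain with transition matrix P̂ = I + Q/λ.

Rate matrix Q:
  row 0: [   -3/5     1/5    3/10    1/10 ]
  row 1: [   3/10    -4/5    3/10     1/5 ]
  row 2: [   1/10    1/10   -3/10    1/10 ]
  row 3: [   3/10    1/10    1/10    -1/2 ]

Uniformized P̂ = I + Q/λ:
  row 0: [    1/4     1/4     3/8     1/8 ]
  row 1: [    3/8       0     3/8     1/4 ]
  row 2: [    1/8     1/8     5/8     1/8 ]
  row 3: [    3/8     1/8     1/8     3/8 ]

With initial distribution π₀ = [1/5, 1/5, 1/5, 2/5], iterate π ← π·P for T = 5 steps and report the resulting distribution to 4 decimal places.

π = [0.2371, 0.1376, 0.4353, 0.1900]

t=0: π = [0.2000, 0.2000, 0.2000, 0.4000]
t=1: π = [0.3000, 0.1250, 0.3250, 0.2500]
t=2: π = [0.2563, 0.1469, 0.3938, 0.2031]
t=3: π = [0.2445, 0.1387, 0.4227, 0.1941]
t=4: π = [0.2388, 0.1382, 0.4321, 0.1909]
t=5: π = [0.2371, 0.1376, 0.4353, 0.1900]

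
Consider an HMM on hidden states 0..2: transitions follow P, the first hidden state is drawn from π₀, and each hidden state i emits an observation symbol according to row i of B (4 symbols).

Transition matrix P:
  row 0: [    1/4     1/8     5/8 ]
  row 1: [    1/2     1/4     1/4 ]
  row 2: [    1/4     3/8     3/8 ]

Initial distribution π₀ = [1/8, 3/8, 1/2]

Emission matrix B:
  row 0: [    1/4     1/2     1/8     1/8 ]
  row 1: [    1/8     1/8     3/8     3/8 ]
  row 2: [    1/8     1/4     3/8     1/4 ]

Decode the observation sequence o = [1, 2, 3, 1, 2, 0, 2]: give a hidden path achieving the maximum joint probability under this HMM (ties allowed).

path = [2, 2, 1, 0, 2, 0, 2]

t=0: δ = [6.250e-02, 4.688e-02, 1.250e-01]  (obs o_0=1)
t=1: δ = [3.906e-03, 1.758e-02, 1.758e-02]  ψ = [2, 2, 2]  (obs o_1=2)
t=2: δ = [1.099e-03, 2.472e-03, 1.648e-03]  ψ = [1, 2, 2]  (obs o_2=3)
t=3: δ = [6.180e-04, 7.725e-05, 1.717e-04]  ψ = [1, 1, 0]  (obs o_3=1)
t=4: δ = [1.931e-05, 2.897e-05, 1.448e-04]  ψ = [0, 0, 0]  (obs o_4=2)
t=5: δ = [9.052e-06, 6.789e-06, 6.789e-06]  ψ = [2, 2, 2]  (obs o_5=0)
t=6: δ = [4.243e-07, 9.548e-07, 2.122e-06]  ψ = [1, 2, 0]  (obs o_6=2)
backtrack: best end state = 2; path = [2, 2, 1, 0, 2, 0, 2]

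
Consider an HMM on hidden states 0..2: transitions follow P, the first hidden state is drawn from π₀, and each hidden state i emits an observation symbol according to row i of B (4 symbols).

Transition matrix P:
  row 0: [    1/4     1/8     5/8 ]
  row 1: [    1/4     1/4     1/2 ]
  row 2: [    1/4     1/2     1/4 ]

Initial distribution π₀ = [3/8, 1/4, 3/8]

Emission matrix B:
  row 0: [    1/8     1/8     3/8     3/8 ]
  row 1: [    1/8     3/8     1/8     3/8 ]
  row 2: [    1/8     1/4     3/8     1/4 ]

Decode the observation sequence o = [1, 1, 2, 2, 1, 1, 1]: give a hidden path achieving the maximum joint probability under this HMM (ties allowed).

t=0: δ = [4.688e-02, 9.375e-02, 9.375e-02]  (obs o_0=1)
t=1: δ = [2.930e-03, 1.758e-02, 1.172e-02]  ψ = [1, 2, 1]  (obs o_1=1)
t=2: δ = [1.648e-03, 7.324e-04, 3.296e-03]  ψ = [1, 2, 1]  (obs o_2=2)
t=3: δ = [3.090e-04, 2.060e-04, 3.862e-04]  ψ = [2, 2, 0]  (obs o_3=2)
t=4: δ = [1.207e-05, 7.242e-05, 4.828e-05]  ψ = [2, 2, 0]  (obs o_4=1)
t=5: δ = [2.263e-06, 9.052e-06, 9.052e-06]  ψ = [1, 2, 1]  (obs o_5=1)
t=6: δ = [2.829e-07, 1.697e-06, 1.132e-06]  ψ = [1, 2, 1]  (obs o_6=1)
backtrack: best end state = 1; path = [2, 1, 0, 2, 1, 2, 1]

path = [2, 1, 0, 2, 1, 2, 1]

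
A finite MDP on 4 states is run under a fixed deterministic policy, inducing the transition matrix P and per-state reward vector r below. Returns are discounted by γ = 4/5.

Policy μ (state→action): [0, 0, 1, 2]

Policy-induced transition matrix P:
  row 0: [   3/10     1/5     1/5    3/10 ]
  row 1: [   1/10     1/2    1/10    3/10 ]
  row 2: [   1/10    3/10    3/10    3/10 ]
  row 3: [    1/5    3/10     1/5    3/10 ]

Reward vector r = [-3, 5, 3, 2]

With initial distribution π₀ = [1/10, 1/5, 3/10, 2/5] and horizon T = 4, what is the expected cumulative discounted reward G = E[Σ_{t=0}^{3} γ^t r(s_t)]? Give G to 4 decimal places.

G = 7.1197

t=0: π = [0.1000, 0.2000, 0.3000, 0.4000], E[r] = 2.4000, γ^t·E[r] = 2.400000, running G = 2.400000
t=1: π = [0.1600, 0.3300, 0.2100, 0.3000], E[r] = 2.4000, γ^t·E[r] = 1.920000, running G = 4.320000
t=2: π = [0.1620, 0.3500, 0.1880, 0.3000], E[r] = 2.4280, γ^t·E[r] = 1.553920, running G = 5.873920
t=3: π = [0.1624, 0.3538, 0.1838, 0.3000], E[r] = 2.4332, γ^t·E[r] = 1.245798, running G = 7.119718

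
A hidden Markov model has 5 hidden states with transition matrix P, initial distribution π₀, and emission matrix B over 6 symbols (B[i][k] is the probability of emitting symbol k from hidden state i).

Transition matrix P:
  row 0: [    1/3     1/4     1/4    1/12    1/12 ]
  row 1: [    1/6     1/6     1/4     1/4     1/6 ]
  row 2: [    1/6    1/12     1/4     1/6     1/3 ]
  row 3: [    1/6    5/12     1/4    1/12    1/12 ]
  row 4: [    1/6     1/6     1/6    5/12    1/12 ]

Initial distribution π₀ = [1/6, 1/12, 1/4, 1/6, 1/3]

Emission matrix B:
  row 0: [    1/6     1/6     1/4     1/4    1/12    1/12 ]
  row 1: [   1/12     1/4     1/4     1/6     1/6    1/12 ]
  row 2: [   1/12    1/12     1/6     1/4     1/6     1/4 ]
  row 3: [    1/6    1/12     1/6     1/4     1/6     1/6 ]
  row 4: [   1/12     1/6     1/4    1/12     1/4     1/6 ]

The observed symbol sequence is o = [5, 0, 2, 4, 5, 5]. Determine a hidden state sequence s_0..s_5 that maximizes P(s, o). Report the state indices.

path = [4, 3, 1, 4, 3, 2]

t=0: δ = [1.389e-02, 6.944e-03, 6.250e-02, 2.778e-02, 5.556e-02]  (obs o_0=5)
t=1: δ = [1.736e-03, 9.645e-04, 1.302e-03, 3.858e-03, 1.736e-03]  ψ = [2, 3, 2, 4, 2]  (obs o_1=0)
t=2: δ = [1.608e-04, 4.019e-04, 1.608e-04, 1.206e-04, 1.085e-04]  ψ = [3, 3, 3, 4, 2]  (obs o_2=2)
t=3: δ = [5.582e-06, 1.116e-05, 1.674e-05, 1.674e-05, 1.674e-05]  ψ = [1, 1, 1, 1, 1]  (obs o_3=4)
t=4: δ = [2.326e-07, 5.814e-07, 1.047e-06, 1.163e-06, 9.303e-07]  ψ = [2, 3, 2, 4, 2]  (obs o_4=5)
t=5: δ = [1.615e-08, 4.038e-08, 7.268e-08, 6.460e-08, 5.814e-08]  ψ = [3, 3, 3, 4, 2]  (obs o_5=5)
backtrack: best end state = 2; path = [4, 3, 1, 4, 3, 2]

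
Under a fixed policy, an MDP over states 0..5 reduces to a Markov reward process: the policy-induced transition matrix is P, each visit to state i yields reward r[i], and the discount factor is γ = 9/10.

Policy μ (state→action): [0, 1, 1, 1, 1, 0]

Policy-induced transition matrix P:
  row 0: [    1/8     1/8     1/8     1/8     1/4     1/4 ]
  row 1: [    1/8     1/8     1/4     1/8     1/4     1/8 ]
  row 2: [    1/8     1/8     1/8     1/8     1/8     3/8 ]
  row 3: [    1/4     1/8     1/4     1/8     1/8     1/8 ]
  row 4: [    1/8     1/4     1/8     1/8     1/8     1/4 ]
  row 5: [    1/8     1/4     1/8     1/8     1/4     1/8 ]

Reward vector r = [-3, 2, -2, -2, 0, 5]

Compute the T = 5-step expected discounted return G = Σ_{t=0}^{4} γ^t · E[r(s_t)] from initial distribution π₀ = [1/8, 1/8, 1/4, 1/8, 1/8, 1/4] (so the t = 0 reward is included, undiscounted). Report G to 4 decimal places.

G = 1.6278

t=0: π = [0.1250, 0.1250, 0.2500, 0.1250, 0.1250, 0.2500], E[r] = 0.3750, γ^t·E[r] = 0.375000, running G = 0.375000
t=1: π = [0.1406, 0.1719, 0.1563, 0.1250, 0.1875, 0.2188], E[r] = 0.4531, γ^t·E[r] = 0.407813, running G = 0.782813
t=2: π = [0.1406, 0.1758, 0.1621, 0.1250, 0.1914, 0.2051], E[r] = 0.3809, γ^t·E[r] = 0.308496, running G = 1.091309
t=3: π = [0.1406, 0.1746, 0.1626, 0.1250, 0.1902, 0.2070], E[r] = 0.3872, γ^t·E[r] = 0.282274, running G = 1.373583
t=4: π = [0.1406, 0.1747, 0.1624, 0.1250, 0.1903, 0.2070], E[r] = 0.3875, γ^t·E[r] = 0.254267, running G = 1.627849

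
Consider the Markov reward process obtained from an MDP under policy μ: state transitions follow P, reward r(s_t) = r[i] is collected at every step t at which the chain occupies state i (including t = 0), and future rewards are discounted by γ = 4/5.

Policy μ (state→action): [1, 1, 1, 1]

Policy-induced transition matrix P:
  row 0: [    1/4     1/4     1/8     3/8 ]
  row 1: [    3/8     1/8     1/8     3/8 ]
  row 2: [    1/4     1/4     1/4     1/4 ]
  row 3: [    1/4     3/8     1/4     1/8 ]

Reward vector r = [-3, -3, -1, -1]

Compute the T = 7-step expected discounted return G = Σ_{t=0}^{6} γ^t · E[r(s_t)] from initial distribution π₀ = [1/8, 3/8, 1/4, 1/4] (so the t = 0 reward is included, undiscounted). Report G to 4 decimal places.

t=0: π = [0.1250, 0.3750, 0.2500, 0.2500], E[r] = -2.0000, γ^t·E[r] = -2.000000, running G = -2.000000
t=1: π = [0.2969, 0.2344, 0.1875, 0.2813], E[r] = -2.0625, γ^t·E[r] = -1.650000, running G = -3.650000
t=2: π = [0.2793, 0.2559, 0.1836, 0.2813], E[r] = -2.0703, γ^t·E[r] = -1.325000, running G = -4.975000
t=3: π = [0.2820, 0.2532, 0.1831, 0.2817], E[r] = -2.0703, γ^t·E[r] = -1.060000, running G = -6.035000
t=4: π = [0.2816, 0.2536, 0.1831, 0.2817], E[r] = -2.0704, γ^t·E[r] = -0.848050, running G = -6.883050
t=5: π = [0.2817, 0.2535, 0.1831, 0.2817], E[r] = -2.0704, γ^t·E[r] = -0.678435, running G = -7.561485
t=6: π = [0.2817, 0.2535, 0.1831, 0.2817], E[r] = -2.0704, γ^t·E[r] = -0.542749, running G = -8.104234

G = -8.1042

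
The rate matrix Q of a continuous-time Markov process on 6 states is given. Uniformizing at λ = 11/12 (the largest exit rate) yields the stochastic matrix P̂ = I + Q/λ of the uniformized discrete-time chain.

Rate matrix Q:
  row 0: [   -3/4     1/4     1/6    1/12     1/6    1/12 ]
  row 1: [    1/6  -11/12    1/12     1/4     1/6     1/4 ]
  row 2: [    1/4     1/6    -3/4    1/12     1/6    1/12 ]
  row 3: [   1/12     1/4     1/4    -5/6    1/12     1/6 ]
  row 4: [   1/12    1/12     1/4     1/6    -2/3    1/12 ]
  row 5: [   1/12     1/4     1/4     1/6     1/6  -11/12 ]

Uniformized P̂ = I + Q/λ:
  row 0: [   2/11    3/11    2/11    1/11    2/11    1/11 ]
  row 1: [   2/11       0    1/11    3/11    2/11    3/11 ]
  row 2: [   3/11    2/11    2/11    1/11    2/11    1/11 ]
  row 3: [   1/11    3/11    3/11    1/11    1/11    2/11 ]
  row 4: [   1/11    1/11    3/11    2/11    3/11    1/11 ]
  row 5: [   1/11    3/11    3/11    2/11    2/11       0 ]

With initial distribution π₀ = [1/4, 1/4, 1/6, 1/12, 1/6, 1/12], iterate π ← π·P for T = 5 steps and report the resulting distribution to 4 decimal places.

t=0: π = [0.2500, 0.2500, 0.1667, 0.0833, 0.1667, 0.0833]
t=1: π = [0.1667, 0.1591, 0.1894, 0.1591, 0.1894, 0.1364]
t=2: π = [0.1550, 0.1777, 0.2114, 0.1494, 0.1846, 0.1219]
t=3: π = [0.1596, 0.1715, 0.2071, 0.1511, 0.1850, 0.1257]
t=4: π = [0.1587, 0.1735, 0.2082, 0.1503, 0.1849, 0.1244]
t=5: π = [0.1590, 0.1729, 0.2078, 0.1506, 0.1850, 0.1248]

π = [0.1590, 0.1729, 0.2078, 0.1506, 0.1850, 0.1248]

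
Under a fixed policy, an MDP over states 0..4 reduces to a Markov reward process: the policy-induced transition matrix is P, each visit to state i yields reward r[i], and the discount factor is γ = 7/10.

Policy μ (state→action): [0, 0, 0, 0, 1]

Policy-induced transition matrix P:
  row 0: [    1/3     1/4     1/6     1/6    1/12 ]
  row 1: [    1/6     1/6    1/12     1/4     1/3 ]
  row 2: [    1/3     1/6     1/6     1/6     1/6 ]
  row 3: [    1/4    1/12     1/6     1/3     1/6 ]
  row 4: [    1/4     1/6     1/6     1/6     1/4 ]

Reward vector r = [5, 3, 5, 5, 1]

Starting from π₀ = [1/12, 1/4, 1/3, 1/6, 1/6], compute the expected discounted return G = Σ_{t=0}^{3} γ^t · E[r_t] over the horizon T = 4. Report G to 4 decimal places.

t=0: π = [0.0833, 0.2500, 0.3333, 0.1667, 0.1667], E[r] = 3.8333, γ^t·E[r] = 3.833333, running G = 3.833333
t=1: π = [0.2639, 0.1597, 0.1458, 0.2153, 0.2153], E[r] = 3.8194, γ^t·E[r] = 2.673611, running G = 6.506944
t=2: π = [0.2708, 0.1707, 0.1534, 0.2159, 0.1892], E[r] = 3.9016, γ^t·E[r] = 1.911794, running G = 8.418738
t=3: π = [0.2711, 0.1712, 0.1524, 0.2169, 0.1883], E[r] = 3.9042, γ^t·E[r] = 1.339149, running G = 9.757887

G = 9.7579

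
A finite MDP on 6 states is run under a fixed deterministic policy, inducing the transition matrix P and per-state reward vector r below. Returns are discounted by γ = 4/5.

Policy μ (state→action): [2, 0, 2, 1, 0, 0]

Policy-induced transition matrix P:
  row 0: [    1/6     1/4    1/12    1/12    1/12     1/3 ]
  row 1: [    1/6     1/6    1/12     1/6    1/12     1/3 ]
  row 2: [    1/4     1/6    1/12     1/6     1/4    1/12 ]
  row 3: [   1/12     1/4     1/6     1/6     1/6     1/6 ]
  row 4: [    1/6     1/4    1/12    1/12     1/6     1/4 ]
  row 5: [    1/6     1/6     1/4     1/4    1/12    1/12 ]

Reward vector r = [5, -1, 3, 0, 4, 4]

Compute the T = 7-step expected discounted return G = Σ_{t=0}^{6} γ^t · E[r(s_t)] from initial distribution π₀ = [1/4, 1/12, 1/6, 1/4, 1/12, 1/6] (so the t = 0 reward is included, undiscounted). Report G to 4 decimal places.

t=0: π = [0.2500, 0.0833, 0.1667, 0.2500, 0.0833, 0.1667], E[r] = 2.6667, γ^t·E[r] = 2.666667, running G = 2.666667
t=1: π = [0.1597, 0.2153, 0.1319, 0.1528, 0.1389, 0.2014], E[r] = 2.3403, γ^t·E[r] = 1.872222, running G = 4.538889
t=2: π = [0.1649, 0.2043, 0.1296, 0.1586, 0.1296, 0.2130], E[r] = 2.3796, γ^t·E[r] = 1.522963, running G = 6.061852
t=3: π = [0.1643, 0.2044, 0.1320, 0.1599, 0.1290, 0.2105], E[r] = 2.3706, γ^t·E[r] = 1.213753, running G = 7.275605
t=4: π = [0.1643, 0.2044, 0.1317, 0.1598, 0.1294, 0.2103], E[r] = 2.3714, γ^t·E[r] = 0.971333, running G = 8.246938
t=5: π = [0.1643, 0.2045, 0.1317, 0.1597, 0.1294, 0.2104], E[r] = 2.3715, γ^t·E[r] = 0.777084, running G = 9.024022
t=6: π = [0.1643, 0.2045, 0.1317, 0.1597, 0.1294, 0.2104], E[r] = 2.3715, γ^t·E[r] = 0.621664, running G = 9.645687

G = 9.6457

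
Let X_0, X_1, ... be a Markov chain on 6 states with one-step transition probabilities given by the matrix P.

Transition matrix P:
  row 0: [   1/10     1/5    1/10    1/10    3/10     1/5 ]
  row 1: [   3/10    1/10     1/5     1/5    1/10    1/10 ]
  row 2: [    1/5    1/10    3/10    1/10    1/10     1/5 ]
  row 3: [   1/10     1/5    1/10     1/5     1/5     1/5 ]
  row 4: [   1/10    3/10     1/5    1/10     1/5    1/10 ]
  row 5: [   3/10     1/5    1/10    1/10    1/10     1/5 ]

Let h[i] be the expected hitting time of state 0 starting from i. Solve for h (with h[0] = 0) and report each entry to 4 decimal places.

First-step conditioning: h[0] = 0; for i ≠ 0, h[i] = 1 + Σ_k P[i][k]·h[k].
  h[1] = 1 + 1/10·h[1] + 1/5·h[2] + 1/5·h[3] + 1/10·h[4] + 1/10·h[5]
  h[2] = 1 + 1/10·h[1] + 3/10·h[2] + 1/10·h[3] + 1/10·h[4] + 1/5·h[5]
  h[3] = 1 + 1/5·h[1] + 1/10·h[2] + 1/5·h[3] + 1/5·h[4] + 1/5·h[5]
  h[4] = 1 + 3/10·h[1] + 1/5·h[2] + 1/10·h[3] + 1/5·h[4] + 1/10·h[5]
  h[5] = 1 + 1/5·h[1] + 1/10·h[2] + 1/10·h[3] + 1/10·h[4] + 1/5·h[5]
Solving the 5×5 linear system over states ≠ 0 gives exactly h = [0, 9305/2092, 5045/1046, 22485/4184, 22315/4184, 18005/4184] (h[0] = 0 is the target).

h = [0.0000, 4.4479, 4.8231, 5.3740, 5.3334, 4.3033]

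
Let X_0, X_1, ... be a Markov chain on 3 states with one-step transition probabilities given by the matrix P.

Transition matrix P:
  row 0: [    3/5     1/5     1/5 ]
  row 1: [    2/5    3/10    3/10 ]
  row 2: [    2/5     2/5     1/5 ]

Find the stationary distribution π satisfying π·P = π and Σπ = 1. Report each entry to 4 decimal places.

π = [0.5000, 0.2727, 0.2273]

Balance equations π_j = Σ_i π_i·P[i][j]:
  π_0 = 3/5·π_0 + 2/5·π_1 + 2/5·π_2
  π_1 = 1/5·π_0 + 3/10·π_1 + 2/5·π_2
  normalize: π_0 + π_1 + π_2 = 1
Solving the linear system gives exactly π = [1/2, 3/11, 5/22].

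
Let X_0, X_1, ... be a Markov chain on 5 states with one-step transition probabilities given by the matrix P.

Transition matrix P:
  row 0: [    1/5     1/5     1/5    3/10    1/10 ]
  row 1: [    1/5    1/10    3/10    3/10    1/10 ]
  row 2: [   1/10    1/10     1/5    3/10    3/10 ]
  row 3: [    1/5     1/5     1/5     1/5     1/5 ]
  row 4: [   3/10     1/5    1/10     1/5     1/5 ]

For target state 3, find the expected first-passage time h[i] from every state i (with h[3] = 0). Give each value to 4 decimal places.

First-step conditioning: h[3] = 0; for i ≠ 3, h[i] = 1 + Σ_k P[i][k]·h[k].
  h[0] = 1 + 1/5·h[0] + 1/5·h[1] + 1/5·h[2] + 1/10·h[4]
  h[1] = 1 + 1/5·h[0] + 1/10·h[1] + 3/10·h[2] + 1/10·h[4]
  h[2] = 1 + 1/10·h[0] + 1/10·h[1] + 1/5·h[2] + 3/10·h[4]
  h[4] = 1 + 3/10·h[0] + 1/5·h[1] + 1/10·h[2] + 1/5·h[4]
Solving the 4×4 linear system over states ≠ 3 gives exactly h = [5105/1452, 155/44, 5215/1452, 0, 1415/363] (h[3] = 0 is the target).

h = [3.5158, 3.5227, 3.5916, 0.0000, 3.8981]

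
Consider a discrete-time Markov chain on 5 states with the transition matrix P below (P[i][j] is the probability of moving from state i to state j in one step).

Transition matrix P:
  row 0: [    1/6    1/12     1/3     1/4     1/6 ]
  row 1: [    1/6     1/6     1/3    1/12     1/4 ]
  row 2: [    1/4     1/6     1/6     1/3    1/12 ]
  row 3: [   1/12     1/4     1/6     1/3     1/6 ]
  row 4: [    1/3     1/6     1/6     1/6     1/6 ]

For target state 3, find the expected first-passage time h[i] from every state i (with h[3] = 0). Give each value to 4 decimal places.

First-step conditioning: h[3] = 0; for i ≠ 3, h[i] = 1 + Σ_k P[i][k]·h[k].
  h[0] = 1 + 1/6·h[0] + 1/12·h[1] + 1/3·h[2] + 1/6·h[4]
  h[1] = 1 + 1/6·h[0] + 1/6·h[1] + 1/3·h[2] + 1/4·h[4]
  h[2] = 1 + 1/4·h[0] + 1/6·h[1] + 1/6·h[2] + 1/12·h[4]
  h[4] = 1 + 1/3·h[0] + 1/6·h[1] + 1/6·h[2] + 1/6·h[4]
Solving the 4×4 linear system over states ≠ 3 gives exactly h = [10884/2585, 276/55, 2034/517, 0, 12084/2585] (h[3] = 0 is the target).

h = [4.2104, 5.0182, 3.9342, 0.0000, 4.6747]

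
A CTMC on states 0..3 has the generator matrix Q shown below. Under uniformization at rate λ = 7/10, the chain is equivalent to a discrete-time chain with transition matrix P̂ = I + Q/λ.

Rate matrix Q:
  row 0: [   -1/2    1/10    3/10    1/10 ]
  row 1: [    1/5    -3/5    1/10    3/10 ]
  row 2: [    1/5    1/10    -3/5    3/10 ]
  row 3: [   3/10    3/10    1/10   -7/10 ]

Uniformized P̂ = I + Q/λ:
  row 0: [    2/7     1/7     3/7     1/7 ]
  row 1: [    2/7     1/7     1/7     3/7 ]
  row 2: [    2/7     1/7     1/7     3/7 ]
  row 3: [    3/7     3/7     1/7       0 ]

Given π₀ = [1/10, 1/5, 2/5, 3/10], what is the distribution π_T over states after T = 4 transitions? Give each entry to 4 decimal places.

t=0: π = [0.1000, 0.2000, 0.4000, 0.3000]
t=1: π = [0.3286, 0.2286, 0.1714, 0.2714]
t=2: π = [0.3245, 0.2204, 0.2367, 0.2184]
t=3: π = [0.3169, 0.2052, 0.2356, 0.2423]
t=4: π = [0.3203, 0.2121, 0.2334, 0.2342]

π = [0.3203, 0.2121, 0.2334, 0.2342]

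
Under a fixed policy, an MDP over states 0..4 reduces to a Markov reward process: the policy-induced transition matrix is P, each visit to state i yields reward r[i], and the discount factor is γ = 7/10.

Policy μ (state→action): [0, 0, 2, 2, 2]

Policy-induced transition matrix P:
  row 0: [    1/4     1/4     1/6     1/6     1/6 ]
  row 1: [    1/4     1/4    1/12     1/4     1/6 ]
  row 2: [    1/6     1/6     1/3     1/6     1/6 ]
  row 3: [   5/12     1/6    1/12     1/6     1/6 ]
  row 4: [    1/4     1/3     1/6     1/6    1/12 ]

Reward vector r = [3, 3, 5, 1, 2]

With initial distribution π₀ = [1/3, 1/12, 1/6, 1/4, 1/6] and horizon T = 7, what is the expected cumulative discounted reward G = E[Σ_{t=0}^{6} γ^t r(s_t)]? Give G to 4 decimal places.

G = 8.4444

t=0: π = [0.3333, 0.0833, 0.1667, 0.2500, 0.1667], E[r] = 2.6667, γ^t·E[r] = 2.666667, running G = 2.666667
t=1: π = [0.2778, 0.2292, 0.1667, 0.1736, 0.1528], E[r] = 2.8333, γ^t·E[r] = 1.983333, running G = 4.650000
t=2: π = [0.2650, 0.2344, 0.1609, 0.1858, 0.1539], E[r] = 2.7963, γ^t·E[r] = 1.370185, running G = 6.020185
t=3: π = [0.2676, 0.2339, 0.1585, 0.1862, 0.1538], E[r] = 2.7907, γ^t·E[r] = 0.957211, running G = 6.977396
t=4: π = [0.2678, 0.2341, 0.1581, 0.1862, 0.1538], E[r] = 2.7900, γ^t·E[r] = 0.669870, running G = 7.647266
t=5: π = [0.2679, 0.2341, 0.1580, 0.1862, 0.1538], E[r] = 2.7898, γ^t·E[r] = 0.468879, running G = 8.116145
t=6: π = [0.2679, 0.2341, 0.1580, 0.1862, 0.1538], E[r] = 2.7897, γ^t·E[r] = 0.328210, running G = 8.444355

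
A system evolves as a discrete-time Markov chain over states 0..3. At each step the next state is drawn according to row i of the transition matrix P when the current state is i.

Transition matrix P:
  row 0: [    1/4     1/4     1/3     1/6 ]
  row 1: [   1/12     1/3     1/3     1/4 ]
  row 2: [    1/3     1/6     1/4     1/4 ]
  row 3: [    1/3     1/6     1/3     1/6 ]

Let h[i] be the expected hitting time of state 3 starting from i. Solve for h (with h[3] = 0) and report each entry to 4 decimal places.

h = [4.7014, 4.2740, 4.3726, 0.0000]

First-step conditioning: h[3] = 0; for i ≠ 3, h[i] = 1 + Σ_k P[i][k]·h[k].
  h[0] = 1 + 1/4·h[0] + 1/4·h[1] + 1/3·h[2]
  h[1] = 1 + 1/12·h[0] + 1/3·h[1] + 1/3·h[2]
  h[2] = 1 + 1/3·h[0] + 1/6·h[1] + 1/4·h[2]
Solving the 3×3 linear system over states ≠ 3 gives exactly h = [1716/365, 312/73, 1596/365, 0] (h[3] = 0 is the target).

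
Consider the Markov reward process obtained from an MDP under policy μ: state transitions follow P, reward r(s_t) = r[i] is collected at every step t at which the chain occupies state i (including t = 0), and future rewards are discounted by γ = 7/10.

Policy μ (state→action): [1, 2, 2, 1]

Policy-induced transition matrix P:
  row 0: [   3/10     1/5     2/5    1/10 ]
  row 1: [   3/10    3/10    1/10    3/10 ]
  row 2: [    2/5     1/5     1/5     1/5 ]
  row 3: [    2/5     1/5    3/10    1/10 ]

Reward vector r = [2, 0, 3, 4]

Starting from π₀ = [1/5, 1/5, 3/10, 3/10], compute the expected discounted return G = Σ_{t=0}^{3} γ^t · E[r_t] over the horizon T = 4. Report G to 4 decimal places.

G = 5.8051

t=0: π = [0.2000, 0.2000, 0.3000, 0.3000], E[r] = 2.5000, γ^t·E[r] = 2.500000, running G = 2.500000
t=1: π = [0.3600, 0.2200, 0.2500, 0.1700], E[r] = 2.1500, γ^t·E[r] = 1.505000, running G = 4.005000
t=2: π = [0.3420, 0.2220, 0.2670, 0.1690], E[r] = 2.1610, γ^t·E[r] = 1.058890, running G = 5.063890
t=3: π = [0.3436, 0.2222, 0.2631, 0.1711], E[r] = 2.1609, γ^t·E[r] = 0.741189, running G = 5.805079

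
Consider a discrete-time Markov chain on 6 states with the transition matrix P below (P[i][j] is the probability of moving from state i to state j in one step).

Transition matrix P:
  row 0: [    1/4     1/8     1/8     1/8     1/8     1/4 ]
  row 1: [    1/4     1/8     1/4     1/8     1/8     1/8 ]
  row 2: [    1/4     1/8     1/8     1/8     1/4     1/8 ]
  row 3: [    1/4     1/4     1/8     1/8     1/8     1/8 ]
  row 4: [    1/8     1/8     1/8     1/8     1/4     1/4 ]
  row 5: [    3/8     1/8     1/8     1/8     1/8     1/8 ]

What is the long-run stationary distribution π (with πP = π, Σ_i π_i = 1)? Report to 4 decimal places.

Balance equations π_j = Σ_i π_i·P[i][j]:
  π_0 = 1/4·π_0 + 1/4·π_1 + 1/4·π_2 + 1/4·π_3 + 1/8·π_4 + 3/8·π_5
  π_1 = 1/8·π_0 + 1/8·π_1 + 1/8·π_2 + 1/4·π_3 + 1/8·π_4 + 1/8·π_5
  π_2 = 1/8·π_0 + 1/4·π_1 + 1/8·π_2 + 1/8·π_3 + 1/8·π_4 + 1/8·π_5
  π_3 = 1/8·π_0 + 1/8·π_1 + 1/8·π_2 + 1/8·π_3 + 1/8·π_4 + 1/8·π_5
  π_4 = 1/8·π_0 + 1/8·π_1 + 1/4·π_2 + 1/8·π_3 + 1/4·π_4 + 1/8·π_5
  normalize: π_0 + π_1 + π_2 + π_3 + π_4 + π_5 = 1
Solving the linear system gives exactly π = [8119/32256, 9/64, 73/512, 1/8, 585/3584, 815/4608].

π = [0.2517, 0.1406, 0.1426, 0.1250, 0.1632, 0.1769]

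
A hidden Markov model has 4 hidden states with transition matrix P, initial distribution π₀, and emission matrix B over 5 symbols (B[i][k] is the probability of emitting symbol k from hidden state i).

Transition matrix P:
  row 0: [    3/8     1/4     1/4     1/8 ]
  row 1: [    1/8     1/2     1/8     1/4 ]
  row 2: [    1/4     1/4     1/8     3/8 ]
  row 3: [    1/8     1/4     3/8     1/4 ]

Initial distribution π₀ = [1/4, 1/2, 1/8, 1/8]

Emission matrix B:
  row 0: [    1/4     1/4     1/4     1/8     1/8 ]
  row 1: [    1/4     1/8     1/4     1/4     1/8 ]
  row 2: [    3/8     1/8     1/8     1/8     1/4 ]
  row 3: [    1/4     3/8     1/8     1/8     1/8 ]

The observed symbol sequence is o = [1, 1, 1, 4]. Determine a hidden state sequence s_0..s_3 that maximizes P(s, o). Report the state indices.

t=0: δ = [6.250e-02, 6.250e-02, 1.562e-02, 4.688e-02]  (obs o_0=1)
t=1: δ = [5.859e-03, 3.906e-03, 2.197e-03, 5.859e-03]  ψ = [0, 1, 3, 1]  (obs o_1=1)
t=2: δ = [5.493e-04, 2.441e-04, 2.747e-04, 5.493e-04]  ψ = [0, 1, 3, 3]  (obs o_2=1)
t=3: δ = [2.575e-05, 1.717e-05, 5.150e-05, 1.717e-05]  ψ = [0, 0, 3, 3]  (obs o_3=4)
backtrack: best end state = 2; path = [1, 3, 3, 2]

path = [1, 3, 3, 2]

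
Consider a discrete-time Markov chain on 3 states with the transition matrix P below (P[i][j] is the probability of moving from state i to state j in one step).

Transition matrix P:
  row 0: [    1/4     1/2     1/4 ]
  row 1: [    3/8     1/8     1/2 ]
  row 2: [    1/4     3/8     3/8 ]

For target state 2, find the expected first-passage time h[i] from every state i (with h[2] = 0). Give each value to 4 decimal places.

First-step conditioning: h[2] = 0; for i ≠ 2, h[i] = 1 + Σ_k P[i][k]·h[k].
  h[0] = 1 + 1/4·h[0] + 1/2·h[1]
  h[1] = 1 + 3/8·h[0] + 1/8·h[1]
Solving the 2×2 linear system over states ≠ 2 gives exactly h = [44/15, 12/5, 0] (h[2] = 0 is the target).

h = [2.9333, 2.4000, 0.0000]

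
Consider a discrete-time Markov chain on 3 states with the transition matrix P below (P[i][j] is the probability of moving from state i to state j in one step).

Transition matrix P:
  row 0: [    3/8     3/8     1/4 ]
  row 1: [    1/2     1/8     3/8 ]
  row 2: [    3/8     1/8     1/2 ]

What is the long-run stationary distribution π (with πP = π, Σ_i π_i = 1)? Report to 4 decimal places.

π = [0.4032, 0.2258, 0.3710]

Balance equations π_j = Σ_i π_i·P[i][j]:
  π_0 = 3/8·π_0 + 1/2·π_1 + 3/8·π_2
  π_1 = 3/8·π_0 + 1/8·π_1 + 1/8·π_2
  normalize: π_0 + π_1 + π_2 = 1
Solving the linear system gives exactly π = [25/62, 7/31, 23/62].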